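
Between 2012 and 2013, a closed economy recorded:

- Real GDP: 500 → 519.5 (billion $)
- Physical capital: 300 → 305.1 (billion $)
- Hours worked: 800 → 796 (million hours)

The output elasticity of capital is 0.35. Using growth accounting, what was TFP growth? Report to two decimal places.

TFP growth was 3.63%.

Real GDP growth = (519.5 − 500) / 500 = 3.9%.
Physical capital growth = (305.1 − 300) / 300 = 1.7%.
Hours worked growth = (796 − 800) / 800 = -0.5%.
Labor's share = 1 − 0.35 = 0.65.
Physical capital: 0.35 × 1.7 = 0.595 pp.
Hours worked: 0.65 × (-0.5) = -0.325 pp.
TFP growth = 3.9 − 0.27 = 3.63%.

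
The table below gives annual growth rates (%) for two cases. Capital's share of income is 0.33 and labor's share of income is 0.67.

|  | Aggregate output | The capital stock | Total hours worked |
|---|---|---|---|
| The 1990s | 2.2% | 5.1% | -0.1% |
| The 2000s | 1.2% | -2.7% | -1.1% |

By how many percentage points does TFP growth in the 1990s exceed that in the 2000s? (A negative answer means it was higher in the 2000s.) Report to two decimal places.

Labor's share = 1 − 0.33 = 0.67.
The 1990s: TFP = 2.2 − 1.683 + 0.067 = 0.584%.
The 2000s: TFP = 1.2 + 0.891 + 0.737 = 2.828%.
Difference = 0.584 − (2.828) = -2.244 pp.

-2.24 percentage points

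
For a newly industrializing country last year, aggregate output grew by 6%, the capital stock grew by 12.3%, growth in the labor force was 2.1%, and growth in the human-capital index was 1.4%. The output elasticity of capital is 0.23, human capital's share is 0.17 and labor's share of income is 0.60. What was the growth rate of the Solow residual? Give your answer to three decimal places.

1.673%

Labor's share = 1 − 0.23 − 0.17 = 0.6.
The capital stock: 0.23 × 12.3 = 2.829 pp.
The human-capital index: 0.17 × 1.4 = 0.238 pp.
The labor force: 0.6 × 2.1 = 1.26 pp.
TFP growth = 6 − 4.327 = 1.673%.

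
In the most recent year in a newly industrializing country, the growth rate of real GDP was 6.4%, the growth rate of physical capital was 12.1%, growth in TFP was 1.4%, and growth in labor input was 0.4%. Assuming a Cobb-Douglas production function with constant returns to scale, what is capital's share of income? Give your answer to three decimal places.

gY = gA + α·gK + (1−α)·gL, so gY − gA − gL = α(gK − gL).
6.4 − 1.4 − 0.4 = α × (12.1 − 0.4).
4.6 = 11.7 α, so α = 0.39316.

α = 0.393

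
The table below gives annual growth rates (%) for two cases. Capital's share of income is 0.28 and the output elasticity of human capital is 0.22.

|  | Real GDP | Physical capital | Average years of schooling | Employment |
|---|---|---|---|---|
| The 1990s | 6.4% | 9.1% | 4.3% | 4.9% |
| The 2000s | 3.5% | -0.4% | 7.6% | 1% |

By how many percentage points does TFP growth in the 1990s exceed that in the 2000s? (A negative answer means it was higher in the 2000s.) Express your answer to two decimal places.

Labor's share = 1 − 0.28 − 0.22 = 0.5.
The 1990s: TFP = 6.4 − 2.548 − 0.946 − 2.45 = 0.456%.
The 2000s: TFP = 3.5 + 0.112 − 1.672 − 0.5 = 1.44%.
Difference = 0.456 − (1.44) = -0.984 pp.

-0.98 percentage points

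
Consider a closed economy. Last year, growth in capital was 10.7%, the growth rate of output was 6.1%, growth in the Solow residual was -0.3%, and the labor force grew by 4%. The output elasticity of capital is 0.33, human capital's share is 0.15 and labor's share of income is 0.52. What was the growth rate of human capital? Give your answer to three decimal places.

Human capital grew 5.260%.

Labor's share = 1 − 0.33 − 0.15 = 0.52.
gY = gA + 0.33×10.7 + 0.52×4 + 0.15×g.
0.15×g = 6.1 + 0.3 − 5.611 = 0.789.
g = 0.789 / 0.15 = 5.26%.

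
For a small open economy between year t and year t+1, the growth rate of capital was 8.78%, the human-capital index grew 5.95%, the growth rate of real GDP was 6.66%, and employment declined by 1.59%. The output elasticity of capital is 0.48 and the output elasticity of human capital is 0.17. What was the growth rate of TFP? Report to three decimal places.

Labor's share = 1 − 0.48 − 0.17 = 0.35.
Capital: 0.48 × 8.78 = 4.2144 pp.
The human-capital index: 0.17 × 5.95 = 1.0115 pp.
Employment: 0.35 × (-1.59) = -0.5565 pp.
TFP growth = 6.66 − 4.6694 = 1.9906%.

1.991%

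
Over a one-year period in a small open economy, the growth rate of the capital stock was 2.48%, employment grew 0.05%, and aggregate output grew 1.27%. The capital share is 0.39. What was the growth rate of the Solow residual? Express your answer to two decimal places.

Labor's share = 1 − 0.39 = 0.61.
The capital stock: 0.39 × 2.48 = 0.9672 pp.
Employment: 0.61 × 0.05 = 0.0305 pp.
TFP growth = 1.27 − 0.9977 = 0.2723%.

0.27%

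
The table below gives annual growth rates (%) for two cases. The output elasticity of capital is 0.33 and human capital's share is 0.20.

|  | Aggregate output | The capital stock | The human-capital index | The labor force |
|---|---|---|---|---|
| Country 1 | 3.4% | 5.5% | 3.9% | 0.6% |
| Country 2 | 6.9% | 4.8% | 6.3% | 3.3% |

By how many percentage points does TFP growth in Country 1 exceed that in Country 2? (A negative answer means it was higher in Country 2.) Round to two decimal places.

-1.98 percentage points

Labor's share = 1 − 0.33 − 0.2 = 0.47.
Country 1: TFP = 3.4 − 1.815 − 0.78 − 0.282 = 0.523%.
Country 2: TFP = 6.9 − 1.584 − 1.26 − 1.551 = 2.505%.
Difference = 0.523 − (2.505) = -1.982 pp.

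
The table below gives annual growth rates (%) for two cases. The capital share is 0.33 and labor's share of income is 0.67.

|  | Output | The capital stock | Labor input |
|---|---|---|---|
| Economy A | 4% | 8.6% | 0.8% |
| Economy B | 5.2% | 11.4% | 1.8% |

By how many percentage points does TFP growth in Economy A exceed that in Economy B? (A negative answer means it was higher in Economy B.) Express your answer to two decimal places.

Labor's share = 1 − 0.33 = 0.67.
Economy A: TFP = 4 − 2.838 − 0.536 = 0.626%.
Economy B: TFP = 5.2 − 3.762 − 1.206 = 0.232%.
Difference = 0.626 − (0.232) = 0.394 pp.

0.39 percentage points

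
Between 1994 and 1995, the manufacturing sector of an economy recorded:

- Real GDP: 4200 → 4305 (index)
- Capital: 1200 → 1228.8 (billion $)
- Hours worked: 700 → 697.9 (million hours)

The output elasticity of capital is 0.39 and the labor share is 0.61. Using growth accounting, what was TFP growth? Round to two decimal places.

1.75%

Real GDP growth = (4305 − 4200) / 4200 = 2.5%.
Capital growth = (1228.8 − 1200) / 1200 = 2.4%.
Hours worked growth = (697.9 − 700) / 700 = -0.3%.
Labor's share = 1 − 0.39 = 0.61.
Capital: 0.39 × 2.4 = 0.936 pp.
Hours worked: 0.61 × (-0.3) = -0.183 pp.
TFP growth = 2.5 − 0.753 = 1.747%.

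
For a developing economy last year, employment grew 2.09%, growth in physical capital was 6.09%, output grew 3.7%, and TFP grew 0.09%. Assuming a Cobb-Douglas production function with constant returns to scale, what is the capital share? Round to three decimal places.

α = 0.380

gY = gA + α·gK + (1−α)·gL, so gY − gA − gL = α(gK − gL).
3.7 − 0.09 − 2.09 = α × (6.09 − 2.09).
1.52 = 4 α, so α = 0.38.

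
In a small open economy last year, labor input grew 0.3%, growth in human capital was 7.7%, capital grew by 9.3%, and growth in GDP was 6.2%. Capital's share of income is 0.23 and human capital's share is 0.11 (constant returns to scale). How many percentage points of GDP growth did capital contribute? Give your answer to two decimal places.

2.14 pp

Contribution = share × growth = 0.23 × 9.3 = 2.139 pp.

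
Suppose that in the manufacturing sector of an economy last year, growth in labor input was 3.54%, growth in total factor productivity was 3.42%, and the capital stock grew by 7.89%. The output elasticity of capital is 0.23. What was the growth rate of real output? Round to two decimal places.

Labor's share = 1 − 0.23 = 0.77.
The capital stock: 0.23 × 7.89 = 1.8147 pp.
Labor input: 0.77 × 3.54 = 2.7258 pp.
Output growth = 3.42 + 4.5405 = 7.9605%.

Real output grew 7.96%.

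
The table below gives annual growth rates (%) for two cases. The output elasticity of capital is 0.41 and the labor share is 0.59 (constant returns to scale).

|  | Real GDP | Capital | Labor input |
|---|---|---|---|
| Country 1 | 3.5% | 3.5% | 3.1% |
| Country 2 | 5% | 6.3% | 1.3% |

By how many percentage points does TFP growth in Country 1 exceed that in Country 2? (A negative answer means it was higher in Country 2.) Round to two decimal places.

Labor's share = 1 − 0.41 = 0.59.
Country 1: TFP = 3.5 − 1.435 − 1.829 = 0.236%.
Country 2: TFP = 5 − 2.583 − 0.767 = 1.65%.
Difference = 0.236 − (1.65) = -1.414 pp.

-1.41 percentage points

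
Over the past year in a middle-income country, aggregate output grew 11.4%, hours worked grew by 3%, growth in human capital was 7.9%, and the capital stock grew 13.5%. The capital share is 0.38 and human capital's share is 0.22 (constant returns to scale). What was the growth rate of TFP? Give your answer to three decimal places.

Labor's share = 1 − 0.38 − 0.22 = 0.4.
The capital stock: 0.38 × 13.5 = 5.13 pp.
Human capital: 0.22 × 7.9 = 1.738 pp.
Hours worked: 0.4 × 3 = 1.2 pp.
TFP growth = 11.4 − 8.068 = 3.332%.

3.332%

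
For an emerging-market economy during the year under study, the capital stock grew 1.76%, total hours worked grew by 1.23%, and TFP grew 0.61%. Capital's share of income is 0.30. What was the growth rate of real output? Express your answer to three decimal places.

Labor's share = 1 − 0.3 = 0.7.
The capital stock: 0.3 × 1.76 = 0.528 pp.
Total hours worked: 0.7 × 1.23 = 0.861 pp.
Output growth = 0.61 + 1.389 = 1.999%.

1.999%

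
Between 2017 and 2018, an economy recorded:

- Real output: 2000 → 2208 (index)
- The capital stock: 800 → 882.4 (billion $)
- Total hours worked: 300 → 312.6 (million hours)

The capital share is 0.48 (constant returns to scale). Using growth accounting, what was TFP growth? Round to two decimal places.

3.27%

Real output growth = (2208 − 2000) / 2000 = 10.4%.
The capital stock growth = (882.4 − 800) / 800 = 10.3%.
Total hours worked growth = (312.6 − 300) / 300 = 4.2%.
Labor's share = 1 − 0.48 = 0.52.
The capital stock: 0.48 × 10.3 = 4.944 pp.
Total hours worked: 0.52 × 4.2 = 2.184 pp.
TFP growth = 10.4 − 7.128 = 3.272%.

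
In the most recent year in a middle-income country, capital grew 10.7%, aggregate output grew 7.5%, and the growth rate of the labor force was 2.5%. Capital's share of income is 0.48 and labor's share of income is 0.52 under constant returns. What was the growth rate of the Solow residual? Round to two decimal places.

The Solow residual grew 1.06%.

Labor's share = 1 − 0.48 = 0.52.
Capital: 0.48 × 10.7 = 5.136 pp.
The labor force: 0.52 × 2.5 = 1.3 pp.
TFP growth = 7.5 − 6.436 = 1.064%.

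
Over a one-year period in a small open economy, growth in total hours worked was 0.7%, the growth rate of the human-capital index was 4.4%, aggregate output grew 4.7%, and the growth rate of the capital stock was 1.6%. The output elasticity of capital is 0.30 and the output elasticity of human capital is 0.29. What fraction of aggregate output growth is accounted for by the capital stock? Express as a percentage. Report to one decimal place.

The capital stock contributed 0.3 × 1.6 = 0.48 pp.
Share of growth = 0.48 / 4.7 × 100 = 10.213%.

The capital stock accounted for 10.2% of growth.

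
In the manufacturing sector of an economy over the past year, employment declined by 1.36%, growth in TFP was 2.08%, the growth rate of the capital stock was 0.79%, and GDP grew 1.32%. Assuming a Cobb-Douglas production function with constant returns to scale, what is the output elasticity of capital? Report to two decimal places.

gY = gA + α·gK + (1−α)·gL, so gY − gA − gL = α(gK − gL).
1.32 − 2.08 + 1.36 = α × (0.79 − (-1.36)).
0.6 = 2.15 α, so α = 0.2791.

0.28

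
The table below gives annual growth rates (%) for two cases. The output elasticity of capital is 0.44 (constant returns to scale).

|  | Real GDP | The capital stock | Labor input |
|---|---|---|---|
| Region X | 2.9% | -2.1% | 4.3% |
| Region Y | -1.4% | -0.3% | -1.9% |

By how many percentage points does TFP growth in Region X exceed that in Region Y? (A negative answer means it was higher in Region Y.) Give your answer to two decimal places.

1.62 percentage points

Labor's share = 1 − 0.44 = 0.56.
Region X: TFP = 2.9 + 0.924 − 2.408 = 1.416%.
Region Y: TFP = -1.4 + 0.132 + 1.064 = -0.204%.
Difference = 1.416 − (-0.204) = 1.62 pp.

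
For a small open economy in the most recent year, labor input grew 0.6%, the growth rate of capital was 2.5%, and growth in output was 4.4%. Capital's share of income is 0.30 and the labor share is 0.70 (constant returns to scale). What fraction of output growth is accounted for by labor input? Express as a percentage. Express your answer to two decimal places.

Labor's share = 1 − 0.3 = 0.7.
Labor input contributed 0.7 × 0.6 = 0.42 pp.
Share of growth = 0.42 / 4.4 × 100 = 9.5455%.

9.55%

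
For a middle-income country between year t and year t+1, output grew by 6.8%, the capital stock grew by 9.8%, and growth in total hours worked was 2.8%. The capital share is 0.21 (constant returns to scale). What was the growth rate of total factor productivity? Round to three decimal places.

2.530%

Labor's share = 1 − 0.21 = 0.79.
The capital stock: 0.21 × 9.8 = 2.058 pp.
Total hours worked: 0.79 × 2.8 = 2.212 pp.
TFP growth = 6.8 − 4.27 = 2.53%.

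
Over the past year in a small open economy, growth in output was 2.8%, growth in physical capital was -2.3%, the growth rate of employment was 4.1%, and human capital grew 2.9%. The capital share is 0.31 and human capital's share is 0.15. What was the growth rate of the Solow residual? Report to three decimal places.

Labor's share = 1 − 0.31 − 0.15 = 0.54.
Physical capital: 0.31 × (-2.3) = -0.713 pp.
Human capital: 0.15 × 2.9 = 0.435 pp.
Employment: 0.54 × 4.1 = 2.214 pp.
TFP growth = 2.8 − 1.936 = 0.864%.

The Solow residual grew 0.864%.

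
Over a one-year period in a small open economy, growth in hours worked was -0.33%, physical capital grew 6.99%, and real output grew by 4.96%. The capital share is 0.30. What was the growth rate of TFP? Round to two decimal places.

3.09%

Labor's share = 1 − 0.3 = 0.7.
Physical capital: 0.3 × 6.99 = 2.097 pp.
Hours worked: 0.7 × (-0.33) = -0.231 pp.
TFP growth = 4.96 − 1.866 = 3.094%.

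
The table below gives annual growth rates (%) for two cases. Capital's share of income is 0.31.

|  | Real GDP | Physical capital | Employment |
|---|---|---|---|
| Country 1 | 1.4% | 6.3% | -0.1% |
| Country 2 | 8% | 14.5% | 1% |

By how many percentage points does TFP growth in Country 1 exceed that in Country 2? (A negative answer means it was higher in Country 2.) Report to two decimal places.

Labor's share = 1 − 0.31 = 0.69.
Country 1: TFP = 1.4 − 1.953 + 0.069 = -0.484%.
Country 2: TFP = 8 − 4.495 − 0.69 = 2.815%.
Difference = -0.484 − (2.815) = -3.299 pp.

-3.30 percentage points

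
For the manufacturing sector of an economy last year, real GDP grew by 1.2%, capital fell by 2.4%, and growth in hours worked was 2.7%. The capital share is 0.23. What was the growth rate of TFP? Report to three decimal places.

Labor's share = 1 − 0.23 = 0.77.
Capital: 0.23 × (-2.4) = -0.552 pp.
Hours worked: 0.77 × 2.7 = 2.079 pp.
TFP growth = 1.2 − 1.527 = -0.327%.

-0.327%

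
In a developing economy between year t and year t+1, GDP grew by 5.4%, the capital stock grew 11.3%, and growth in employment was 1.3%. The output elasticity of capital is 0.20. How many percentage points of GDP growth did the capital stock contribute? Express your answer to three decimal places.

Contribution = share × growth = 0.2 × 11.3 = 2.26 pp.

2.260 pp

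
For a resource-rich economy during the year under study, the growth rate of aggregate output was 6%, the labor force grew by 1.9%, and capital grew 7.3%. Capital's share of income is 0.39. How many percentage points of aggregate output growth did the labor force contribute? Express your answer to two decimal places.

1.16 pp

Labor's share = 1 − 0.39 = 0.61.
Contribution = share × growth = 0.61 × 1.9 = 1.159 pp.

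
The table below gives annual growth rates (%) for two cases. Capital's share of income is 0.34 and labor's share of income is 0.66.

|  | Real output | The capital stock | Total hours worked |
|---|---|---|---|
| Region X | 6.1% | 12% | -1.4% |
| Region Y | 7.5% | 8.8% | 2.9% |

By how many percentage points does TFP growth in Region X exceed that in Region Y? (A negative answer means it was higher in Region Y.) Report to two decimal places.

0.35 percentage points

Labor's share = 1 − 0.34 = 0.66.
Region X: TFP = 6.1 − 4.08 + 0.924 = 2.944%.
Region Y: TFP = 7.5 − 2.992 − 1.914 = 2.594%.
Difference = 2.944 − (2.594) = 0.35 pp.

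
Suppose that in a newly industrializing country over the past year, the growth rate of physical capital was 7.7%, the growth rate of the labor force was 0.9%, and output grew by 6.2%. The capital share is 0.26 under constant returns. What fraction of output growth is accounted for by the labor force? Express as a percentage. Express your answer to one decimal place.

The labor force accounted for 10.7% of growth.

Labor's share = 1 − 0.26 = 0.74.
The labor force contributed 0.74 × 0.9 = 0.666 pp.
Share of growth = 0.666 / 6.2 × 100 = 10.742%.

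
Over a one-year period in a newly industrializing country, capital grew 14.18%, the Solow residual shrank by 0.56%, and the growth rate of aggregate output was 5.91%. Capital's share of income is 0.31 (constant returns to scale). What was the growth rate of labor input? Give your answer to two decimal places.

Labor's share = 1 − 0.31 = 0.69.
gY = gA + 0.31×14.18 + 0.69×g.
0.69×g = 5.91 + 0.56 − 4.3958 = 2.0742.
g = 2.0742 / 0.69 = 3.0061%.

3.01%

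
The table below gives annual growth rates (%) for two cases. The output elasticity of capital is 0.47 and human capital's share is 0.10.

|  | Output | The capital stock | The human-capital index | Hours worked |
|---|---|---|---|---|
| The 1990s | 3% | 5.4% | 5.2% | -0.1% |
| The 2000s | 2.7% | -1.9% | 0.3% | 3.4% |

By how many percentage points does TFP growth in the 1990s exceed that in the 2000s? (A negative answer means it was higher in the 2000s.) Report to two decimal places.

-2.12 percentage points

Labor's share = 1 − 0.47 − 0.1 = 0.43.
The 1990s: TFP = 3 − 2.538 − 0.52 + 0.043 = -0.015%.
The 2000s: TFP = 2.7 + 0.893 − 0.03 − 1.462 = 2.101%.
Difference = -0.015 − (2.101) = -2.116 pp.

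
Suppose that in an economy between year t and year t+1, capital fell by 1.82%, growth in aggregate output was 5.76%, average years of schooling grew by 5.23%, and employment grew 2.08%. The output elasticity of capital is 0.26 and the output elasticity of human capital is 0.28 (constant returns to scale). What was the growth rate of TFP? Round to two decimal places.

3.81%

Labor's share = 1 − 0.26 − 0.28 = 0.46.
Capital: 0.26 × (-1.82) = -0.4732 pp.
Average years of schooling: 0.28 × 5.23 = 1.4644 pp.
Employment: 0.46 × 2.08 = 0.9568 pp.
TFP growth = 5.76 − 1.948 = 3.812%.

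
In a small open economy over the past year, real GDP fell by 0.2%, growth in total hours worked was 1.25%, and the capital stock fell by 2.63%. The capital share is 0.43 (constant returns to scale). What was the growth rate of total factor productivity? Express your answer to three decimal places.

Labor's share = 1 − 0.43 = 0.57.
The capital stock: 0.43 × (-2.63) = -1.1309 pp.
Total hours worked: 0.57 × 1.25 = 0.7125 pp.
TFP growth = -0.2 + 0.4184 = 0.2184%.

Total factor productivity growth was 0.218%.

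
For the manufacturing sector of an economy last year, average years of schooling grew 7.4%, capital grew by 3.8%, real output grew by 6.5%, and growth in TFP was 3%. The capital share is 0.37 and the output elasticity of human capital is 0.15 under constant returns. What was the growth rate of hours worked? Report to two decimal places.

Labor's share = 1 − 0.37 − 0.15 = 0.48.
gY = gA + 0.37×3.8 + 0.15×7.4 + 0.48×g.
0.48×g = 6.5 − 3 − 2.516 = 0.984.
g = 0.984 / 0.48 = 2.05%.

Hours worked grew 2.05%.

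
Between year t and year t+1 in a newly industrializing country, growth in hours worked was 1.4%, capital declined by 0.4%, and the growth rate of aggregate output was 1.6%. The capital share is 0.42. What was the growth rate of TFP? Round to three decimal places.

Labor's share = 1 − 0.42 = 0.58.
Capital: 0.42 × (-0.4) = -0.168 pp.
Hours worked: 0.58 × 1.4 = 0.812 pp.
TFP growth = 1.6 − 0.644 = 0.956%.

TFP growth was 0.956%.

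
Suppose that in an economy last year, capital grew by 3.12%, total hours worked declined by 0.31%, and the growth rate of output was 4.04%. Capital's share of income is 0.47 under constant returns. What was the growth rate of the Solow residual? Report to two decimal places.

The Solow residual grew 2.74%.

Labor's share = 1 − 0.47 = 0.53.
Capital: 0.47 × 3.12 = 1.4664 pp.
Total hours worked: 0.53 × (-0.31) = -0.1643 pp.
TFP growth = 4.04 − 1.3021 = 2.7379%.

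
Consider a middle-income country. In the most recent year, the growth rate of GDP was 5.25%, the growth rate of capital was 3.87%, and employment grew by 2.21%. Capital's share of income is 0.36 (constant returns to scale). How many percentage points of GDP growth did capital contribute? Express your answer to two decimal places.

Contribution = share × growth = 0.36 × 3.87 = 1.3932 pp.

1.39 pp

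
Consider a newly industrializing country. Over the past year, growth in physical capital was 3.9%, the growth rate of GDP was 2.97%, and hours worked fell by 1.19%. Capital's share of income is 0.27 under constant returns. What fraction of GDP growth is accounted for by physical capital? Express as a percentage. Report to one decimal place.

Physical capital contributed 0.27 × 3.9 = 1.053 pp.
Share of growth = 1.053 / 2.97 × 100 = 35.455%.

35.5%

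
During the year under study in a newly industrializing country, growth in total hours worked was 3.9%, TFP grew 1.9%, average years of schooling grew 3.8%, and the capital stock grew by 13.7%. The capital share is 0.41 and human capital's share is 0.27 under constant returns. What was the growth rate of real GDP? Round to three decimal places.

Labor's share = 1 − 0.41 − 0.27 = 0.32.
The capital stock: 0.41 × 13.7 = 5.617 pp.
Average years of schooling: 0.27 × 3.8 = 1.026 pp.
Total hours worked: 0.32 × 3.9 = 1.248 pp.
Output growth = 1.9 + 7.891 = 9.791%.

Real GDP grew 9.791%.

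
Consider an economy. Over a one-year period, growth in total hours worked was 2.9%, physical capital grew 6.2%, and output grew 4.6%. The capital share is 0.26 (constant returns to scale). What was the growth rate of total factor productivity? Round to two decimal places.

Labor's share = 1 − 0.26 = 0.74.
Physical capital: 0.26 × 6.2 = 1.612 pp.
Total hours worked: 0.74 × 2.9 = 2.146 pp.
TFP growth = 4.6 − 3.758 = 0.842%.

0.84%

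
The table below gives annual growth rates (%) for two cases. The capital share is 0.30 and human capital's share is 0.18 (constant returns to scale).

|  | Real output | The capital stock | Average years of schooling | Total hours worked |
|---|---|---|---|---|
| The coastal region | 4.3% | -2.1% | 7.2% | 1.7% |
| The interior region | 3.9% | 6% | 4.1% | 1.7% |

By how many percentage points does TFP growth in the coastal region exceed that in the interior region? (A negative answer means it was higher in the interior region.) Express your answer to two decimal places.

Labor's share = 1 − 0.3 − 0.18 = 0.52.
The coastal region: TFP = 4.3 + 0.63 − 1.296 − 0.884 = 2.75%.
The interior region: TFP = 3.9 − 1.8 − 0.738 − 0.884 = 0.478%.
Difference = 2.75 − (0.478) = 2.272 pp.

2.27 percentage points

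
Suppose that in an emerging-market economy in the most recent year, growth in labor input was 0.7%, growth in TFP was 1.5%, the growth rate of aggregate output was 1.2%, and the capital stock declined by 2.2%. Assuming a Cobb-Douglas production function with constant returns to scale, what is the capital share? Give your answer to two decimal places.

gY = gA + α·gK + (1−α)·gL, so gY − gA − gL = α(gK − gL).
1.2 − 1.5 − 0.7 = α × (-2.2 − 0.7).
-1 = -2.9 α, so α = 0.3448.

The capital share is 0.34.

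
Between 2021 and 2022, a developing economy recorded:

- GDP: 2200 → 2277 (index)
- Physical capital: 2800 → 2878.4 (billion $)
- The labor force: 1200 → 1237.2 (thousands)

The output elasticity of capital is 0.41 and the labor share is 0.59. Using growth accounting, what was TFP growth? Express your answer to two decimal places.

GDP growth = (2277 − 2200) / 2200 = 3.5%.
Physical capital growth = (2878.4 − 2800) / 2800 = 2.8%.
The labor force growth = (1237.2 − 1200) / 1200 = 3.1%.
Labor's share = 1 − 0.41 = 0.59.
Physical capital: 0.41 × 2.8 = 1.148 pp.
The labor force: 0.59 × 3.1 = 1.829 pp.
TFP growth = 3.5 − 2.977 = 0.523%.

0.52%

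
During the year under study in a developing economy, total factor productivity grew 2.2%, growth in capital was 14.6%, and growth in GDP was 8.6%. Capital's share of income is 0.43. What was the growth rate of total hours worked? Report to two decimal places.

0.21%

Labor's share = 1 − 0.43 = 0.57.
gY = gA + 0.43×14.6 + 0.57×g.
0.57×g = 8.6 − 2.2 − 6.278 = 0.122.
g = 0.122 / 0.57 = 0.214%.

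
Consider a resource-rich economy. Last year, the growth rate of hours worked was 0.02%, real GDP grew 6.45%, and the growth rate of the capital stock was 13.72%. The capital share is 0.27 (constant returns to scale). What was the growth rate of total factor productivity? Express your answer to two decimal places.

Labor's share = 1 − 0.27 = 0.73.
The capital stock: 0.27 × 13.72 = 3.7044 pp.
Hours worked: 0.73 × 0.02 = 0.0146 pp.
TFP growth = 6.45 − 3.719 = 2.731%.

2.73%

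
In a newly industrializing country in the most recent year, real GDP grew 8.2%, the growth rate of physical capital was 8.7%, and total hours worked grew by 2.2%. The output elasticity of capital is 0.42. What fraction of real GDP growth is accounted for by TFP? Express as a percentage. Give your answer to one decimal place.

Labor's share = 1 − 0.42 = 0.58.
Physical capital: 0.42 × 8.7 = 3.654 pp.
Total hours worked: 0.58 × 2.2 = 1.276 pp.
TFP growth = 8.2 − 4.93 = 3.27%.
TFP share of growth = 3.27 / 8.2 × 100 = 39.878%.

39.9%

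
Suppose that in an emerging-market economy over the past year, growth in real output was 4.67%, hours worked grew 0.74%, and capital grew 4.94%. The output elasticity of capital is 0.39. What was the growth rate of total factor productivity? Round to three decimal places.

Labor's share = 1 − 0.39 = 0.61.
Capital: 0.39 × 4.94 = 1.9266 pp.
Hours worked: 0.61 × 0.74 = 0.4514 pp.
TFP growth = 4.67 − 2.378 = 2.292%.

Total factor productivity grew 2.292%.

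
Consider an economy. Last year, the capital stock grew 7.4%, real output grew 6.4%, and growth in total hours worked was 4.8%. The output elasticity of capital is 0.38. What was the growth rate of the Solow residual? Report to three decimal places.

0.612%

Labor's share = 1 − 0.38 = 0.62.
The capital stock: 0.38 × 7.4 = 2.812 pp.
Total hours worked: 0.62 × 4.8 = 2.976 pp.
TFP growth = 6.4 − 5.788 = 0.612%.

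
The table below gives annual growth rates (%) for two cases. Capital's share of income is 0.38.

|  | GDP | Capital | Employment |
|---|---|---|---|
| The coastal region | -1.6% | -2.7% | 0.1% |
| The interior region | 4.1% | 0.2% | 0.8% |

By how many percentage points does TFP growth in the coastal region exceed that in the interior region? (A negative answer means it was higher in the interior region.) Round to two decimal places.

-4.16 percentage points

Labor's share = 1 − 0.38 = 0.62.
The coastal region: TFP = -1.6 + 1.026 − 0.062 = -0.636%.
The interior region: TFP = 4.1 − 0.076 − 0.496 = 3.528%.
Difference = -0.636 − (3.528) = -4.164 pp.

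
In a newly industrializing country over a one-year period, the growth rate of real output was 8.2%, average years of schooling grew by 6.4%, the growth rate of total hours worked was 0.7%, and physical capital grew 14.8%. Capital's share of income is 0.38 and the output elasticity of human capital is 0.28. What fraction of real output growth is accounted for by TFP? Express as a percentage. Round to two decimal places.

6.66%

Labor's share = 1 − 0.38 − 0.28 = 0.34.
Physical capital: 0.38 × 14.8 = 5.624 pp.
Average years of schooling: 0.28 × 6.4 = 1.792 pp.
Total hours worked: 0.34 × 0.7 = 0.238 pp.
TFP growth = 8.2 − 7.654 = 0.546%.
TFP share of growth = 0.546 / 8.2 × 100 = 6.6585%.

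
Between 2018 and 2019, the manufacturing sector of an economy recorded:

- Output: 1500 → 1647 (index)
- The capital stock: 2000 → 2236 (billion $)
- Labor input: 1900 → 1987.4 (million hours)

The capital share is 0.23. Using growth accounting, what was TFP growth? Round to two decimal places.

3.54%

Output growth = (1647 − 1500) / 1500 = 9.8%.
The capital stock growth = (2236 − 2000) / 2000 = 11.8%.
Labor input growth = (1987.4 − 1900) / 1900 = 4.6%.
Labor's share = 1 − 0.23 = 0.77.
The capital stock: 0.23 × 11.8 = 2.714 pp.
Labor input: 0.77 × 4.6 = 3.542 pp.
TFP growth = 9.8 − 6.256 = 3.544%.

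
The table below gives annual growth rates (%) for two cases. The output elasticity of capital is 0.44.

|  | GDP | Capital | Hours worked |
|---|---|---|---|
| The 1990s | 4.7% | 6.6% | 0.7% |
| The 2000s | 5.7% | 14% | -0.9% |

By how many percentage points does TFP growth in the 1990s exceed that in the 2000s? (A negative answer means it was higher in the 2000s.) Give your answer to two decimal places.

1.36 percentage points

Labor's share = 1 − 0.44 = 0.56.
The 1990s: TFP = 4.7 − 2.904 − 0.392 = 1.404%.
The 2000s: TFP = 5.7 − 6.16 + 0.504 = 0.044%.
Difference = 1.404 − (0.044) = 1.36 pp.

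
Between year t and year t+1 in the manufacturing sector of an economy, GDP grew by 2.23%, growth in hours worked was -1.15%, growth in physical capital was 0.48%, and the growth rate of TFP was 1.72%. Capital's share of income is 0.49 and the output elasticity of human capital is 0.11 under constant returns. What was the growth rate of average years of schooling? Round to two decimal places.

Labor's share = 1 − 0.49 − 0.11 = 0.4.
gY = gA + 0.49×0.48 + 0.4×(-1.15) + 0.11×g.
0.11×g = 2.23 − 1.72 + 0.2248 = 0.7348.
g = 0.7348 / 0.11 = 6.68%.

6.68%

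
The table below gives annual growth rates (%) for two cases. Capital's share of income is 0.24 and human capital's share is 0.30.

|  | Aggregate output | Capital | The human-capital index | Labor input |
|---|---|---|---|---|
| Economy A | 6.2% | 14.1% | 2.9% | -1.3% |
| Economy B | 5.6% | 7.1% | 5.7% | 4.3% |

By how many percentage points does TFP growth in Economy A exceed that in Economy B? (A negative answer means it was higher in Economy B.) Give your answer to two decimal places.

2.34 percentage points

Labor's share = 1 − 0.24 − 0.3 = 0.46.
Economy A: TFP = 6.2 − 3.384 − 0.87 + 0.598 = 2.544%.
Economy B: TFP = 5.6 − 1.704 − 1.71 − 1.978 = 0.208%.
Difference = 2.544 − (0.208) = 2.336 pp.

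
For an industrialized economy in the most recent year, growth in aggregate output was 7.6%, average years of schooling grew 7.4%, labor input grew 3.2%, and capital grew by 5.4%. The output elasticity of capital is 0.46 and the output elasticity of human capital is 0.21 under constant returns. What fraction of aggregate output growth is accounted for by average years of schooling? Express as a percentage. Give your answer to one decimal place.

Average years of schooling contributed 0.21 × 7.4 = 1.554 pp.
Share of growth = 1.554 / 7.6 × 100 = 20.447%.

20.4%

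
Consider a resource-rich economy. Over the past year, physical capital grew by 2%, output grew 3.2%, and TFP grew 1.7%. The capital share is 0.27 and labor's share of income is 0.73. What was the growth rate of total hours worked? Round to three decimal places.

Labor's share = 1 − 0.27 = 0.73.
gY = gA + 0.27×2 + 0.73×g.
0.73×g = 3.2 − 1.7 − 0.54 = 0.96.
g = 0.96 / 0.73 = 1.31507%.

Total hours worked growth was 1.315%.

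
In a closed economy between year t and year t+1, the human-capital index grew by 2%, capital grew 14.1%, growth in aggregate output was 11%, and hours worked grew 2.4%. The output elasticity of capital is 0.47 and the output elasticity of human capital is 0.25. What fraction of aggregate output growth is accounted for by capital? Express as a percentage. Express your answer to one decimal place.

60.2%

Capital contributed 0.47 × 14.1 = 6.627 pp.
Share of growth = 6.627 / 11 × 100 = 60.245%.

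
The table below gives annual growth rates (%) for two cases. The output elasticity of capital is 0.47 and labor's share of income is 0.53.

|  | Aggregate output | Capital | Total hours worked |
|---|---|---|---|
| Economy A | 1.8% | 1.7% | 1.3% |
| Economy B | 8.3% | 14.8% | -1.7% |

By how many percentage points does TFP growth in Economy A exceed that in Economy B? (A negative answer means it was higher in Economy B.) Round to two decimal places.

Labor's share = 1 − 0.47 = 0.53.
Economy A: TFP = 1.8 − 0.799 − 0.689 = 0.312%.
Economy B: TFP = 8.3 − 6.956 + 0.901 = 2.245%.
Difference = 0.312 − (2.245) = -1.933 pp.

-1.93 percentage points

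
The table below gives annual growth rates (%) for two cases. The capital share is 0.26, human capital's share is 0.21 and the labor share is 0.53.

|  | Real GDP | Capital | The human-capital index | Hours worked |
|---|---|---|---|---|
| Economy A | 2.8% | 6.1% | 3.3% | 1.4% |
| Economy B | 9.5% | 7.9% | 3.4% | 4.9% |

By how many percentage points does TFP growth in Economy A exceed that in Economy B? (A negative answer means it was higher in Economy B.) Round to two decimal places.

Labor's share = 1 − 0.26 − 0.21 = 0.53.
Economy A: TFP = 2.8 − 1.586 − 0.693 − 0.742 = -0.221%.
Economy B: TFP = 9.5 − 2.054 − 0.714 − 2.597 = 4.135%.
Difference = -0.221 − (4.135) = -4.356 pp.

-4.36 percentage points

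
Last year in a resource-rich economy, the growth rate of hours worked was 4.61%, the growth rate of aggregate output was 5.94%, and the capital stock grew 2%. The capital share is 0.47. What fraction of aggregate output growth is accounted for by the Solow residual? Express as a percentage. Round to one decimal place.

The Solow residual accounted for 43.0% of growth.

Labor's share = 1 − 0.47 = 0.53.
The capital stock: 0.47 × 2 = 0.94 pp.
Hours worked: 0.53 × 4.61 = 2.4433 pp.
TFP growth = 5.94 − 3.3833 = 2.5567%.
TFP share of growth = 2.5567 / 5.94 × 100 = 43.042%.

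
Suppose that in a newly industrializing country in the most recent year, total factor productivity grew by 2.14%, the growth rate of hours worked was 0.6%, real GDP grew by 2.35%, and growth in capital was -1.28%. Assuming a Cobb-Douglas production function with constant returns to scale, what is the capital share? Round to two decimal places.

gY = gA + α·gK + (1−α)·gL, so gY − gA − gL = α(gK − gL).
2.35 − 2.14 − 0.6 = α × (-1.28 − 0.6).
-0.39 = -1.88 α, so α = 0.2074.

The capital share is 0.21.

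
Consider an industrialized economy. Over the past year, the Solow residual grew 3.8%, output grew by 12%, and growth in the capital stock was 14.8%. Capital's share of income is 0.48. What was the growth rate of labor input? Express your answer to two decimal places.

2.11%

Labor's share = 1 − 0.48 = 0.52.
gY = gA + 0.48×14.8 + 0.52×g.
0.52×g = 12 − 3.8 − 7.104 = 1.096.
g = 1.096 / 0.52 = 2.1077%.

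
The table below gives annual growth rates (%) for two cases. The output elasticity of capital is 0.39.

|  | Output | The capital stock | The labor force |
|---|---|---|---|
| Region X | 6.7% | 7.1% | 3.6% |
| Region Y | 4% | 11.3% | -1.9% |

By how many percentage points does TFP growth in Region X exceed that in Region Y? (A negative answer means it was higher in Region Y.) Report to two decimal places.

Labor's share = 1 − 0.39 = 0.61.
Region X: TFP = 6.7 − 2.769 − 2.196 = 1.735%.
Region Y: TFP = 4 − 4.407 + 1.159 = 0.752%.
Difference = 1.735 − (0.752) = 0.983 pp.

0.98 percentage points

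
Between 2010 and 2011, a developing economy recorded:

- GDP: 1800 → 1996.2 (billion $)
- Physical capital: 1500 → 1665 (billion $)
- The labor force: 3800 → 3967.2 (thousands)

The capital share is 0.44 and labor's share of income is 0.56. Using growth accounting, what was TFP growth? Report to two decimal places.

GDP growth = (1996.2 − 1800) / 1800 = 10.9%.
Physical capital growth = (1665 − 1500) / 1500 = 11%.
The labor force growth = (3967.2 − 3800) / 3800 = 4.4%.
Labor's share = 1 − 0.44 = 0.56.
Physical capital: 0.44 × 11 = 4.84 pp.
The labor force: 0.56 × 4.4 = 2.464 pp.
TFP growth = 10.9 − 7.304 = 3.596%.

3.60%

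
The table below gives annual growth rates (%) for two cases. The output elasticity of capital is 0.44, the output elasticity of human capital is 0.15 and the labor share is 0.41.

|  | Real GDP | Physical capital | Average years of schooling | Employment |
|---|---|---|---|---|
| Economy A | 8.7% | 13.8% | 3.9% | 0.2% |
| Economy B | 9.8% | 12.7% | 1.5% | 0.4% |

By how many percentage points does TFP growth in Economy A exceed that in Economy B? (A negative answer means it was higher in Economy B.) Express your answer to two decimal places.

Labor's share = 1 − 0.44 − 0.15 = 0.41.
Economy A: TFP = 8.7 − 6.072 − 0.585 − 0.082 = 1.961%.
Economy B: TFP = 9.8 − 5.588 − 0.225 − 0.164 = 3.823%.
Difference = 1.961 − (3.823) = -1.862 pp.

-1.86 percentage points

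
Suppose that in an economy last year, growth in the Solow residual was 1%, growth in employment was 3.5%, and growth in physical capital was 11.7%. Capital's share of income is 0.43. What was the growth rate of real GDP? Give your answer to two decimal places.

Labor's share = 1 − 0.43 = 0.57.
Physical capital: 0.43 × 11.7 = 5.031 pp.
Employment: 0.57 × 3.5 = 1.995 pp.
Output growth = 1 + 7.026 = 8.026%.

Real GDP growth was 8.03%.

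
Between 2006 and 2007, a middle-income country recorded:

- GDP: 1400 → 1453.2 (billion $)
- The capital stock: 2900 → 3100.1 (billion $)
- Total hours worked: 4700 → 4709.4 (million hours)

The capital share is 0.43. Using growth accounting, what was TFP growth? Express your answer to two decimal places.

GDP growth = (1453.2 − 1400) / 1400 = 3.8%.
The capital stock growth = (3100.1 − 2900) / 2900 = 6.9%.
Total hours worked growth = (4709.4 − 4700) / 4700 = 0.2%.
Labor's share = 1 − 0.43 = 0.57.
The capital stock: 0.43 × 6.9 = 2.967 pp.
Total hours worked: 0.57 × 0.2 = 0.114 pp.
TFP growth = 3.8 − 3.081 = 0.719%.

TFP grew 0.72%.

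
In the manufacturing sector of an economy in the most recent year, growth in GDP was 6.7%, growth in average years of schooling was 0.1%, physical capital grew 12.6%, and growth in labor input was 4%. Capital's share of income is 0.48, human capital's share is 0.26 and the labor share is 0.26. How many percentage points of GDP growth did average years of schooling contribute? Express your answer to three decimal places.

Contribution = share × growth = 0.26 × 0.1 = 0.026 pp.

0.026 pp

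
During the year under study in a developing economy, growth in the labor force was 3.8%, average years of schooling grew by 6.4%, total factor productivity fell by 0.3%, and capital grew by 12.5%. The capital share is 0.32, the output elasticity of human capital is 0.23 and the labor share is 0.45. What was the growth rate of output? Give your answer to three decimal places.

Labor's share = 1 − 0.32 − 0.23 = 0.45.
Capital: 0.32 × 12.5 = 4 pp.
Average years of schooling: 0.23 × 6.4 = 1.472 pp.
The labor force: 0.45 × 3.8 = 1.71 pp.
Output growth = -0.3 + 7.182 = 6.882%.

6.882%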